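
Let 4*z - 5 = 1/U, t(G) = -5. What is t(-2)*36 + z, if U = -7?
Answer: -2503/14 ≈ -178.79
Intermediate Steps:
z = 17/14 (z = 5/4 + (1/4)/(-7) = 5/4 + (1/4)*(-1/7) = 5/4 - 1/28 = 17/14 ≈ 1.2143)
t(-2)*36 + z = -5*36 + 17/14 = -180 + 17/14 = -2503/14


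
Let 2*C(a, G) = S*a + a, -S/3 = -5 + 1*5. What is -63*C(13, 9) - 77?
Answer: -973/2 ≈ -486.50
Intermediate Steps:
S = 0 (S = -3*(-5 + 1*5) = -3*(-5 + 5) = -3*0 = 0)
C(a, G) = a/2 (C(a, G) = (0*a + a)/2 = (0 + a)/2 = a/2)
-63*C(13, 9) - 77 = -63*13/2 - 77 = -819/2 - 77 = -973/2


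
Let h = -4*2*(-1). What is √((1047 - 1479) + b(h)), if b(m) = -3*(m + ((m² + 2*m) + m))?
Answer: 12*I*√5 ≈ 26.833*I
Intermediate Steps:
h = 8 (h = -8*(-1) = 8)
b(m) = -12*m - 3*m² (b(m) = -3*(m + (m² + 3*m)) = -3*(m² + 4*m) = -12*m - 3*m²)
√((1047 - 1479) + b(h)) = √((1047 - 1479) - 3*8*(4 + 8)) = √(-432 - 3*8*12) = √(-432 - 288) = √(-720) = 12*I*√5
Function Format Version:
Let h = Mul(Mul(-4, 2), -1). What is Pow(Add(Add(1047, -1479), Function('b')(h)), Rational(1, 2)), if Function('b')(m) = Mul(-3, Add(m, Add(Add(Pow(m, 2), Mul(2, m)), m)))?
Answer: Mul(12, I, Pow(5, Rational(1, 2))) ≈ Mul(26.833, I)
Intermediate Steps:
h = 8 (h = Mul(-8, -1) = 8)
Function('b')(m) = Add(Mul(-12, m), Mul(-3, Pow(m, 2))) (Function('b')(m) = Mul(-3, Add(m, Add(Pow(m, 2), Mul(3, m)))) = Mul(-3, Add(Pow(m, 2), Mul(4, m))) = Add(Mul(-12, m), Mul(-3, Pow(m, 2))))
Pow(Add(Add(1047, -1479), Function('b')(h)), Rational(1, 2)) = Pow(Add(Add(1047, -1479), Mul(-3, 8, Add(4, 8))), Rational(1, 2)) = Pow(Add(-432, Mul(-3, 8, 12)), Rational(1, 2)) = Pow(Add(-432, -288), Rational(1, 2)) = Pow(-720, Rational(1, 2)) = Mul(12, I, Pow(5, Rational(1, 2)))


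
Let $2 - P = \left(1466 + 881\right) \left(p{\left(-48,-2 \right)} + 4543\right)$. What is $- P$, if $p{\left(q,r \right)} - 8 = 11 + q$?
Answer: $10594356$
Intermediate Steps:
$p{\left(q,r \right)} = 19 + q$ ($p{\left(q,r \right)} = 8 + \left(11 + q\right) = 19 + q$)
$P = -10594356$ ($P = 2 - \left(1466 + 881\right) \left(\left(19 - 48\right) + 4543\right) = 2 - 2347 \left(-29 + 4543\right) = 2 - 2347 \cdot 4514 = 2 - 10594358 = -10594356$)
$- P = \left(-1\right) \left(-10594356\right) = 10594356$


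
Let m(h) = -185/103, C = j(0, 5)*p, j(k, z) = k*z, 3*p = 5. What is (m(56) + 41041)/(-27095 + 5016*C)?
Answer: -4227038/2790785 ≈ -1.5146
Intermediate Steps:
p = 5/3 (p = (⅓)*5 = 5/3 ≈ 1.6667)
C = 0 (C = (0*5)*(5/3) = 0*(5/3) = 0)
m(h) = -185/103 (m(h) = -185*1/103 = -185/103)
(m(56) + 41041)/(-27095 + 5016*C) = (-185/103 + 41041)/(-27095 + 5016*0) = 4227038/(103*(-27095 + 0)) = (4227038/103)/(-27095) = (4227038/103)*(-1/27095) = -4227038/2790785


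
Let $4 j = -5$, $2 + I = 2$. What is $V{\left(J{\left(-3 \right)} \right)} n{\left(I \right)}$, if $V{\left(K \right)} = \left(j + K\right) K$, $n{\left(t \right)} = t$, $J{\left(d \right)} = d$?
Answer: $0$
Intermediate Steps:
$I = 0$ ($I = -2 + 2 = 0$)
$j = - \frac{5}{4}$ ($j = \frac{1}{4} \left(-5\right) = - \frac{5}{4} \approx -1.25$)
$V{\left(K \right)} = K \left(- \frac{5}{4} + K\right)$ ($V{\left(K \right)} = \left(- \frac{5}{4} + K\right) K = K \left(- \frac{5}{4} + K\right)$)
$V{\left(J{\left(-3 \right)} \right)} n{\left(I \right)} = \frac{1}{4} \left(-3\right) \left(-5 + 4 \left(-3\right)\right) 0 = \frac{1}{4} \left(-3\right) \left(-5 - 12\right) 0 = \frac{1}{4} \left(-3\right) \left(-17\right) 0 = \frac{51}{4} \cdot 0 = 0$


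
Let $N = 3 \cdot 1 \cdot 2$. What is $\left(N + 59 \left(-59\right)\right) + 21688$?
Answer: $18213$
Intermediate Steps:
$N = 6$ ($N = 3 \cdot 2 = 6$)
$\left(N + 59 \left(-59\right)\right) + 21688 = \left(6 + 59 \left(-59\right)\right) + 21688 = \left(6 - 3481\right) + 21688 = -3475 + 21688 = 18213$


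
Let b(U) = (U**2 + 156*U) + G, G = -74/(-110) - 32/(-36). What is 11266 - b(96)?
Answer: -6399143/495 ≈ -12928.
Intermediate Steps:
G = 773/495 (G = -74*(-1/110) - 32*(-1/36) = 37/55 + 8/9 = 773/495 ≈ 1.5616)
b(U) = 773/495 + U**2 + 156*U (b(U) = (U**2 + 156*U) + 773/495 = 773/495 + U**2 + 156*U)
11266 - b(96) = 11266 - (773/495 + 96**2 + 156*96) = 11266 - (773/495 + 9216 + 14976) = 11266 - 1*11975813/495 = 11266 - 11975813/495 = -6399143/495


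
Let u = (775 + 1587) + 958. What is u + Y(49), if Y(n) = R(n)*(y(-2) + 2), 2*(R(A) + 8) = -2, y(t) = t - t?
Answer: 3302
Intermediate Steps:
y(t) = 0
R(A) = -9 (R(A) = -8 + (½)*(-2) = -8 - 1 = -9)
u = 3320 (u = 2362 + 958 = 3320)
Y(n) = -18 (Y(n) = -9*(0 + 2) = -9*2 = -18)
u + Y(49) = 3320 - 18 = 3302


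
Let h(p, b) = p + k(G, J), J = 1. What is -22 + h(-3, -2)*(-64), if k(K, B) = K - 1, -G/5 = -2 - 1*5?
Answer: -2006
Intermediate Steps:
G = 35 (G = -5*(-2 - 1*5) = -5*(-2 - 5) = -5*(-7) = 35)
k(K, B) = -1 + K
h(p, b) = 34 + p (h(p, b) = p + (-1 + 35) = p + 34 = 34 + p)
-22 + h(-3, -2)*(-64) = -22 + (34 - 3)*(-64) = -22 + 31*(-64) = -22 - 1984 = -2006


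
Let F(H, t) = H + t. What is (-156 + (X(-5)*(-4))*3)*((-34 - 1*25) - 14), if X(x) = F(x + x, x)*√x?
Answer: 11388 - 13140*I*√5 ≈ 11388.0 - 29382.0*I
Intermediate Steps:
X(x) = 3*x^(3/2) (X(x) = ((x + x) + x)*√x = (2*x + x)*√x = (3*x)*√x = 3*x^(3/2))
(-156 + (X(-5)*(-4))*3)*((-34 - 1*25) - 14) = (-156 + ((3*(-5)^(3/2))*(-4))*3)*((-34 - 1*25) - 14) = (-156 + ((3*(-5*I*√5))*(-4))*3)*((-34 - 25) - 14) = (-156 + (-15*I*√5*(-4))*3)*(-59 - 14) = (-156 + (60*I*√5)*3)*(-73) = (-156 + 180*I*√5)*(-73) = 11388 - 13140*I*√5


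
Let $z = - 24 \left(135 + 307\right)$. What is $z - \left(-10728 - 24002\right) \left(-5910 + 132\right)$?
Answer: $-200680548$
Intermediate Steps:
$z = -10608$ ($z = \left(-24\right) 442 = -10608$)
$z - \left(-10728 - 24002\right) \left(-5910 + 132\right) = -10608 - \left(-10728 - 24002\right) \left(-5910 + 132\right) = -10608 - \left(-34730\right) \left(-5778\right) = -10608 - 200669940 = -200680548$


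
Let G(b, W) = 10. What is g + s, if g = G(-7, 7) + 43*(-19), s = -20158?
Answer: -20965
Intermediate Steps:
g = -807 (g = 10 + 43*(-19) = 10 - 817 = -807)
g + s = -807 - 20158 = -20965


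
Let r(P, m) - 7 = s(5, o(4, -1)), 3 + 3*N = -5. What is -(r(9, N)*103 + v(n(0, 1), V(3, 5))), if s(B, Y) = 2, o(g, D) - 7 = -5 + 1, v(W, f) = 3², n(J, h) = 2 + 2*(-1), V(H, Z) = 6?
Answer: -936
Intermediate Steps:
N = -8/3 (N = -1 + (⅓)*(-5) = -1 - 5/3 = -8/3 ≈ -2.6667)
n(J, h) = 0 (n(J, h) = 2 - 2 = 0)
v(W, f) = 9
o(g, D) = 3 (o(g, D) = 7 + (-5 + 1) = 7 - 4 = 3)
r(P, m) = 9 (r(P, m) = 7 + 2 = 9)
-(r(9, N)*103 + v(n(0, 1), V(3, 5))) = -(9*103 + 9) = -(927 + 9) = -1*936 = -936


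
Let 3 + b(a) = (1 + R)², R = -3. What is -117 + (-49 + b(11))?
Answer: -165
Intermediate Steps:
b(a) = 1 (b(a) = -3 + (1 - 3)² = -3 + (-2)² = -3 + 4 = 1)
-117 + (-49 + b(11)) = -117 + (-49 + 1) = -117 - 48 = -165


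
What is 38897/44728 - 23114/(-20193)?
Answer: 14325119/7111752 ≈ 2.0143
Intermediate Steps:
38897/44728 - 23114/(-20193) = 38897*(1/44728) - 23114*(-1/20193) = 38897/44728 + 182/159 = 14325119/7111752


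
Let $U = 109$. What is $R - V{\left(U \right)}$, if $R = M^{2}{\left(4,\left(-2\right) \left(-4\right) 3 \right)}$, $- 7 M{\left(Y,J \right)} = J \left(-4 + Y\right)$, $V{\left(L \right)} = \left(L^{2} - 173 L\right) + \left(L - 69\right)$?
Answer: $6936$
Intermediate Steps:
$V{\left(L \right)} = -69 + L^{2} - 172 L$ ($V{\left(L \right)} = \left(L^{2} - 173 L\right) + \left(-69 + L\right) = -69 + L^{2} - 172 L$)
$M{\left(Y,J \right)} = - \frac{J \left(-4 + Y\right)}{7}$
$R = 0$ ($R = \left(\frac{\left(-2\right) \left(-4\right) 3 \left(4 - 4\right)}{7}\right)^{2} = \left(\frac{8 \cdot 3 \left(4 - 4\right)}{7}\right)^{2} = \left(\frac{1}{7} \cdot 24 \cdot 0\right)^{2} = 0^{2} = 0$)
$R - V{\left(U \right)} = 0 - \left(-69 + 109^{2} - 18748\right) = 0 - \left(-69 + 11881 - 18748\right) = 0 - -6936 = 0 + 6936 = 6936$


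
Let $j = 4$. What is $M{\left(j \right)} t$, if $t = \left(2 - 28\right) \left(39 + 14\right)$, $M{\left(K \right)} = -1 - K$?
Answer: $6890$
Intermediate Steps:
$t = -1378$ ($t = \left(-26\right) 53 = -1378$)
$M{\left(j \right)} t = \left(-1 - 4\right) \left(-1378\right) = \left(-5\right) \left(-1378\right) = 6890$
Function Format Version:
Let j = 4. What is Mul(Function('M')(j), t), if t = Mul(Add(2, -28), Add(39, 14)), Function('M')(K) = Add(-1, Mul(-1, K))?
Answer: 6890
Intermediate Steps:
t = -1378 (t = Mul(-26, 53) = -1378)
Mul(Function('M')(j), t) = Mul(Add(-1, Mul(-1, 4)), -1378) = Mul(Add(-1, -4), -1378) = Mul(-5, -1378) = 6890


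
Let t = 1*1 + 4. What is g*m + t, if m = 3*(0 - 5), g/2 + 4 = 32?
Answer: -835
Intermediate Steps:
g = 56 (g = -8 + 2*32 = -8 + 64 = 56)
m = -15 (m = 3*(-5) = -15)
t = 5 (t = 1 + 4 = 5)
g*m + t = 56*(-15) + 5 = -840 + 5 = -835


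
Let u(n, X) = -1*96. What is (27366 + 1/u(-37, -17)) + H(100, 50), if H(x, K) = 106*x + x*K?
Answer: 4124735/96 ≈ 42966.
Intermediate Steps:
H(x, K) = 106*x + K*x
u(n, X) = -96
(27366 + 1/u(-37, -17)) + H(100, 50) = (27366 + 1/(-96)) + 100*(106 + 50) = (27366 - 1/96) + 100*156 = 2627135/96 + 15600 = 4124735/96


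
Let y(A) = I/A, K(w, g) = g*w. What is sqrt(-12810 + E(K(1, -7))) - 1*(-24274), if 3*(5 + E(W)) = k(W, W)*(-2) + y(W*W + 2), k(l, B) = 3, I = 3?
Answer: 24274 + I*sqrt(33336966)/51 ≈ 24274.0 + 113.21*I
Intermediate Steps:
y(A) = 3/A
E(W) = -7 + 1/(2 + W**2) (E(W) = -5 + (3*(-2) + 3/(W*W + 2))/3 = -5 + (-6 + 3/(W**2 + 2))/3 = -5 + (-6 + 3/(2 + W**2))/3 = -5 + (-2 + 1/(2 + W**2)) = -7 + 1/(2 + W**2))
sqrt(-12810 + E(K(1, -7))) - 1*(-24274) = sqrt(-12810 + (-7 + 1/(2 + (-7*1)**2))) - 1*(-24274) = sqrt(-12810 + (-7 + 1/(2 + (-7)**2))) + 24274 = sqrt(-12810 + (-7 + 1/(2 + 49))) + 24274 = sqrt(-12810 + (-7 + 1/51)) + 24274 = sqrt(-12810 - 356/51) + 24274 = sqrt(-653666/51) + 24274 = I*sqrt(33336966)/51 + 24274 = 24274 + I*sqrt(33336966)/51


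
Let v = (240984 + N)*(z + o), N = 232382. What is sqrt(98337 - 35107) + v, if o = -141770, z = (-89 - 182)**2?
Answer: -32344625414 + sqrt(63230) ≈ -3.2345e+10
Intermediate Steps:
z = 73441 (z = (-271)**2 = 73441)
v = -32344625414 (v = (240984 + 232382)*(73441 - 141770) = 473366*(-68329) = -32344625414)
sqrt(98337 - 35107) + v = sqrt(98337 - 35107) - 32344625414 = sqrt(63230) - 32344625414 = -32344625414 + sqrt(63230)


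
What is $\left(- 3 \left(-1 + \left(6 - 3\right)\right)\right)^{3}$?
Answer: $-216$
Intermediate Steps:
$\left(- 3 \left(-1 + \left(6 - 3\right)\right)\right)^{3} = \left(- 3 \left(-1 + 3\right)\right)^{3} = \left(\left(-3\right) 2\right)^{3} = \left(-6\right)^{3} = -216$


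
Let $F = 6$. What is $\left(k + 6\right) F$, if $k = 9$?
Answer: $90$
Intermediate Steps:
$\left(k + 6\right) F = \left(9 + 6\right) 6 = 15 \cdot 6 = 90$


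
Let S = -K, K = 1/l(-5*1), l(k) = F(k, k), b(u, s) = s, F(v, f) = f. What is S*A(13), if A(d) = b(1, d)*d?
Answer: 169/5 ≈ 33.800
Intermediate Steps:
l(k) = k
K = -1/5 (K = 1/(-5*1) = 1/(-5) = -1/5 ≈ -0.20000)
A(d) = d**2 (A(d) = d*d = d**2)
S = 1/5 (S = -1*(-1/5) = 1/5 ≈ 0.20000)
S*A(13) = (1/5)*13**2 = (1/5)*169 = 169/5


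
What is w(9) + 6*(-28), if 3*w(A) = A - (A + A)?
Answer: -171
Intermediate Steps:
w(A) = -A/3 (w(A) = (A - (A + A))/3 = (A - 2*A)/3 = (-A)/3 = -A/3)
w(9) + 6*(-28) = -1/3*9 + 6*(-28) = -3 - 168 = -171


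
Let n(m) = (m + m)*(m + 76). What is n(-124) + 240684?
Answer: 252588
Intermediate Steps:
n(m) = 2*m*(76 + m) (n(m) = (2*m)*(76 + m) = 2*m*(76 + m))
n(-124) + 240684 = 2*(-124)*(76 - 124) + 240684 = 2*(-124)*(-48) + 240684 = 11904 + 240684 = 252588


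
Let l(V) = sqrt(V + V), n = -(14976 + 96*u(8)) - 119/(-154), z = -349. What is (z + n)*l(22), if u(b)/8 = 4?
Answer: -404717*sqrt(11)/11 ≈ -1.2203e+5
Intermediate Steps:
u(b) = 32 (u(b) = 8*4 = 32)
n = -397039/22 (n = -96/(1/(32 + 156)) - 119/(-154) = -96/(1/188) - 119*(-1/154) = -96/1/188 + 17/22 = -96*188 + 17/22 = -18048 + 17/22 = -397039/22 ≈ -18047.)
l(V) = sqrt(2)*sqrt(V) (l(V) = sqrt(2*V) = sqrt(2)*sqrt(V))
(z + n)*l(22) = (-349 - 397039/22)*(sqrt(2)*sqrt(22)) = -404717*sqrt(11)/11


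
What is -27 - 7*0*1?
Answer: -27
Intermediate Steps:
-27 - 7*0*1 = -27 + 0*1 = -27 + 0 = -27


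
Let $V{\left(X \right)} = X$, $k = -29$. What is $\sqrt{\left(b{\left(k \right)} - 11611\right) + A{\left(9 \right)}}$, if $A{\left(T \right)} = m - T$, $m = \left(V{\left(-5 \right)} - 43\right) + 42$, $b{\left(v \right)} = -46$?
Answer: $2 i \sqrt{2918} \approx 108.04 i$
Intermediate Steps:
$m = -6$ ($m = \left(-5 - 43\right) + 42 = -48 + 42 = -6$)
$A{\left(T \right)} = -6 - T$
$\sqrt{\left(b{\left(k \right)} - 11611\right) + A{\left(9 \right)}} = \sqrt{\left(-46 - 11611\right) - 15} = \sqrt{-11657 - 15} = \sqrt{-11672} = 2 i \sqrt{2918}$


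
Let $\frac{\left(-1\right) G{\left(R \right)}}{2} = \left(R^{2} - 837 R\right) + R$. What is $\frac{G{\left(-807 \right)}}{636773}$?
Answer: $- \frac{2651802}{636773} \approx -4.1644$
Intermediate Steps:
$G{\left(R \right)} = - 2 R^{2} + 1672 R$ ($G{\left(R \right)} = - 2 \left(\left(R^{2} - 837 R\right) + R\right) = - 2 \left(R^{2} - 836 R\right) = - 2 R^{2} + 1672 R$)
$\frac{G{\left(-807 \right)}}{636773} = \frac{2 \left(-807\right) \left(836 - -807\right)}{636773} = 2 \left(-807\right) \left(836 + 807\right) \frac{1}{636773} = 2 \left(-807\right) 1643 \cdot \frac{1}{636773} = \left(-2651802\right) \frac{1}{636773} = - \frac{2651802}{636773}$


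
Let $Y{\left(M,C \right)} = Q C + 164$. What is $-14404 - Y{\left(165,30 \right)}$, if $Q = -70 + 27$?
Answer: $-13278$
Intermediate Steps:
$Q = -43$
$Y{\left(M,C \right)} = 164 - 43 C$ ($Y{\left(M,C \right)} = - 43 C + 164 = 164 - 43 C$)
$-14404 - Y{\left(165,30 \right)} = -14404 - \left(164 - 1290\right) = -14404 - -1126 = -14404 + 1126 = -13278$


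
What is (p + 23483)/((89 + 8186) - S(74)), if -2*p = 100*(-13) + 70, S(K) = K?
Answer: 24098/8201 ≈ 2.9384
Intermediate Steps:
p = 615 (p = -(100*(-13) + 70)/2 = -(-1300 + 70)/2 = -1/2*(-1230) = 615)
(p + 23483)/((89 + 8186) - S(74)) = (615 + 23483)/((89 + 8186) - 1*74) = 24098/(8275 - 74) = 24098/8201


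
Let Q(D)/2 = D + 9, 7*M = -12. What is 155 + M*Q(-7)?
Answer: 1037/7 ≈ 148.14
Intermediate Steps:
M = -12/7 (M = (⅐)*(-12) = -12/7 ≈ -1.7143)
Q(D) = 18 + 2*D (Q(D) = 2*(D + 9) = 2*(9 + D) = 18 + 2*D)
155 + M*Q(-7) = 155 - 12*(18 + 2*(-7))/7 = 155 - 12*(18 - 14)/7 = 155 - 12/7*4 = 155 - 48/7 = 1037/7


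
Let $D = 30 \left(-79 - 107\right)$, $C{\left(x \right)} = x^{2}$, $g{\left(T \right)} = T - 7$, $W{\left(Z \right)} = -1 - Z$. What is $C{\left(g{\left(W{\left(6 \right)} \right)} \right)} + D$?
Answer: $-5384$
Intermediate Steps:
$g{\left(T \right)} = -7 + T$ ($g{\left(T \right)} = T - 7 = -7 + T$)
$D = -5580$ ($D = 30 \left(-186\right) = -5580$)
$C{\left(g{\left(W{\left(6 \right)} \right)} \right)} + D = \left(-7 - 7\right)^{2} - 5580 = \left(-14\right)^{2} - 5580 = 196 - 5580 = -5384$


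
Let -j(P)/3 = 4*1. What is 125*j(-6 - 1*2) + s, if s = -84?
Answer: -1584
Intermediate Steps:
j(P) = -12
125*j(-6 - 1*2) + s = 125*(-12) - 84 = -1500 - 84 = -1584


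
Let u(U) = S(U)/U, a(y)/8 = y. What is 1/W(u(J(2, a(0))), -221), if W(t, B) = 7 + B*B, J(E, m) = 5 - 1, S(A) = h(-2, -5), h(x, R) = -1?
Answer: 1/48848 ≈ 2.0472e-5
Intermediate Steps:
S(A) = -1
a(y) = 8*y
J(E, m) = 4
u(U) = -1/U
W(t, B) = 7 + B**2
1/W(u(J(2, a(0))), -221) = 1/(7 + (-221)**2) = 1/(7 + 48841) = 1/48848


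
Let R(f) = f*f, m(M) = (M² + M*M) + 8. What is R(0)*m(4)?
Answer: 0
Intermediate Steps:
m(M) = 8 + 2*M² (m(M) = (M² + M²) + 8 = 2*M² + 8 = 8 + 2*M²)
R(f) = f²
R(0)*m(4) = 0²*(8 + 2*4²) = 0*(8 + 2*16) = 0*(8 + 32) = 0*40 = 0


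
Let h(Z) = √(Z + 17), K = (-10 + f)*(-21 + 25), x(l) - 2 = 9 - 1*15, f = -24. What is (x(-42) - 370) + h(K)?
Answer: -374 + I*√119 ≈ -374.0 + 10.909*I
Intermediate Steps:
x(l) = -4 (x(l) = 2 + (9 - 1*15) = 2 + (9 - 15) = 2 - 6 = -4)
K = -136 (K = (-10 - 24)*(-21 + 25) = -34*4 = -136)
h(Z) = √(17 + Z)
(x(-42) - 370) + h(K) = (-4 - 370) + √(17 - 136) = -374 + √(-119) = -374 + I*√119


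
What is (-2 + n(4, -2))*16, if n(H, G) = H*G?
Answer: -160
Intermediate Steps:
n(H, G) = G*H
(-2 + n(4, -2))*16 = (-2 - 2*4)*16 = (-2 - 8)*16 = -10*16 = -160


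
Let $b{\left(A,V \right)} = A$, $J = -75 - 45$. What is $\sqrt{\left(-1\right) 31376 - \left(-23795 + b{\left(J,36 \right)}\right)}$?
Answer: $3 i \sqrt{829} \approx 86.377 i$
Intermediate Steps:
$J = -120$
$\sqrt{\left(-1\right) 31376 - \left(-23795 + b{\left(J,36 \right)}\right)} = \sqrt{\left(-1\right) 31376 + \left(23795 - -120\right)} = \sqrt{-31376 + \left(23795 + 120\right)} = \sqrt{-31376 + 23915} = \sqrt{-7461} = 3 i \sqrt{829}$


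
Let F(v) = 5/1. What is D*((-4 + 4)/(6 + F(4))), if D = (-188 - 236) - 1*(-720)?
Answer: 0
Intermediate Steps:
F(v) = 5 (F(v) = 5*1 = 5)
D = 296 (D = -424 + 720 = 296)
D*((-4 + 4)/(6 + F(4))) = 296*((-4 + 4)/(6 + 5)) = 296*(0/11) = 296*(0*(1/11)) = 296*0 = 0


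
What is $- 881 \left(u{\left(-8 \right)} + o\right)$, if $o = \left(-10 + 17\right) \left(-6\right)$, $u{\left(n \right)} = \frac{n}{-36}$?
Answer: $\frac{331256}{9} \approx 36806.0$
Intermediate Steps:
$u{\left(n \right)} = - \frac{n}{36}$ ($u{\left(n \right)} = n \left(- \frac{1}{36}\right) = - \frac{n}{36}$)
$o = -42$ ($o = 7 \left(-6\right) = -42$)
$- 881 \left(u{\left(-8 \right)} + o\right) = - 881 \left(\left(- \frac{1}{36}\right) \left(-8\right) - 42\right) = - 881 \left(\frac{2}{9} - 42\right) = \left(-881\right) \left(- \frac{376}{9}\right) = \frac{331256}{9}$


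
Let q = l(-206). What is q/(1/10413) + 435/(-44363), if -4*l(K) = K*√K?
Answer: -435/44363 + 1072539*I*√206/2 ≈ -0.0098055 + 7.6969e+6*I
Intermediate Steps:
l(K) = -K^(3/2)/4 (l(K) = -K*√K/4 = -K^(3/2)/4)
q = 103*I*√206/2 (q = -(-103)*I*√206/2 = 103*I*√206/2 ≈ 739.16*I)
q/(1/10413) + 435/(-44363) = (103*I*√206/2)/(1/10413) + 435/(-44363) = (103*I*√206/2)/(1/10413) + 435*(-1/44363) = (103*I*√206/2)*10413 - 435/44363 = 1072539*I*√206/2 - 435/44363 = -435/44363 + 1072539*I*√206/2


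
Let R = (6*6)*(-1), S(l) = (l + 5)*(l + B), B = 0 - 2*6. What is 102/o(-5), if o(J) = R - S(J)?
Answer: -17/6 ≈ -2.8333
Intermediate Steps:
B = -12 (B = 0 - 12 = -12)
S(l) = (-12 + l)*(5 + l) (S(l) = (l + 5)*(l - 12) = (5 + l)*(-12 + l) = (-12 + l)*(5 + l))
R = -36 (R = 36*(-1) = -36)
o(J) = 24 - J² + 7*J (o(J) = -36 - (-60 + J² - 7*J) = -36 + (60 - J² + 7*J) = 24 - J² + 7*J)
102/o(-5) = 102/(24 - 1*(-5)² + 7*(-5)) = 102/(24 - 1*25 - 35) = 102/(24 - 25 - 35) = 102/(-36) = 102*(-1/36) = -17/6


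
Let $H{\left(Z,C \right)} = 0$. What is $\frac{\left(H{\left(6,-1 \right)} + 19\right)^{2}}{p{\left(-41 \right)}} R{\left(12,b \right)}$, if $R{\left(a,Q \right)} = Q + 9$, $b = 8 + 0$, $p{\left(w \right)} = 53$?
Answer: $\frac{6137}{53} \approx 115.79$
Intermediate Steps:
$b = 8$
$R{\left(a,Q \right)} = 9 + Q$
$\frac{\left(H{\left(6,-1 \right)} + 19\right)^{2}}{p{\left(-41 \right)}} R{\left(12,b \right)} = \frac{\left(0 + 19\right)^{2}}{53} \left(9 + 8\right) = 19^{2} \cdot \frac{1}{53} \cdot 17 = 361 \cdot \frac{1}{53} \cdot 17 = \frac{361}{53} \cdot 17 = \frac{6137}{53}$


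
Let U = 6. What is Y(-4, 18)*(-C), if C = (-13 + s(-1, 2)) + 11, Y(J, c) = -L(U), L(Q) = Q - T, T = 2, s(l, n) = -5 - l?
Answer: -24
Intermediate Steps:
L(Q) = -2 + Q (L(Q) = Q - 1*2 = Q - 2 = -2 + Q)
Y(J, c) = -4 (Y(J, c) = -(-2 + 6) = -1*4 = -4)
C = -6 (C = (-13 + (-5 - 1*(-1))) + 11 = (-13 + (-5 + 1)) + 11 = (-13 - 4) + 11 = -17 + 11 = -6)
Y(-4, 18)*(-C) = -(-4)*(-6) = -4*6 = -24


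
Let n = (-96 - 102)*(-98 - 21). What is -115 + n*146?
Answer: 3439937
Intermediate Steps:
n = 23562 (n = -198*(-119) = 23562)
-115 + n*146 = -115 + 23562*146 = -115 + 3440052 = 3439937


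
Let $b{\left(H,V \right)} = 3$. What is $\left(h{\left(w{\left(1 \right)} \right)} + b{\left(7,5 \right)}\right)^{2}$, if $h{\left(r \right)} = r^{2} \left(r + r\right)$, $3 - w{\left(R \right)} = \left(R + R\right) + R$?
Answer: $9$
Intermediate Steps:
$w{\left(R \right)} = 3 - 3 R$ ($w{\left(R \right)} = 3 - \left(\left(R + R\right) + R\right) = 3 - \left(2 R + R\right) = 3 - 3 R$)
$h{\left(r \right)} = 2 r^{3}$ ($h{\left(r \right)} = r^{2} \cdot 2 r = 2 r^{3}$)
$\left(h{\left(w{\left(1 \right)} \right)} + b{\left(7,5 \right)}\right)^{2} = \left(2 \left(3 - 3\right)^{3} + 3\right)^{2} = \left(2 \cdot 0^{3} + 3\right)^{2} = \left(2 \cdot 0 + 3\right)^{2} = \left(0 + 3\right)^{2} = 3^{2} = 9$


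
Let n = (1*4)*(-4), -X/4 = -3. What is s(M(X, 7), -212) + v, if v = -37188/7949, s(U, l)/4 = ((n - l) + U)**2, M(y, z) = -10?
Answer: 1099977228/7949 ≈ 1.3838e+5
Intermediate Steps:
X = 12 (X = -4*(-3) = 12)
n = -16 (n = 4*(-4) = -16)
s(U, l) = 4*(-16 + U - l)**2 (s(U, l) = 4*((-16 - l) + U)**2 = 4*(-16 + U - l)**2)
v = -37188/7949 (v = -37188*1/7949 = -37188/7949 ≈ -4.6783)
s(M(X, 7), -212) + v = 4*(16 - 212 - 1*(-10))**2 - 37188/7949 = 4*(16 - 212 + 10)**2 - 37188/7949 = 4*(-186)**2 - 37188/7949 = 4*34596 - 37188/7949 = 138384 - 37188/7949 = 1099977228/7949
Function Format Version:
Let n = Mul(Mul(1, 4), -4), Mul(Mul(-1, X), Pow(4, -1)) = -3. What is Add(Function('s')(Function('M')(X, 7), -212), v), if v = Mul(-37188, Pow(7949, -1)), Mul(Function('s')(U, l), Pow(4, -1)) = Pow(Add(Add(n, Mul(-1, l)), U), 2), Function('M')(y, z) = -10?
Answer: Rational(1099977228, 7949) ≈ 1.3838e+5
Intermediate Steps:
X = 12 (X = Mul(-4, -3) = 12)
n = -16 (n = Mul(4, -4) = -16)
Function('s')(U, l) = Mul(4, Pow(Add(-16, U, Mul(-1, l)), 2)) (Function('s')(U, l) = Mul(4, Pow(Add(Add(-16, Mul(-1, l)), U), 2)) = Mul(4, Pow(Add(-16, U, Mul(-1, l)), 2)))
v = Rational(-37188, 7949) (v = Mul(-37188, Rational(1, 7949)) = Rational(-37188, 7949) ≈ -4.6783)
Add(Function('s')(Function('M')(X, 7), -212), v) = Add(Mul(4, Pow(Add(16, -212, Mul(-1, -10)), 2)), Rational(-37188, 7949)) = Add(Mul(4, Pow(Add(16, -212, 10), 2)), Rational(-37188, 7949)) = Add(Mul(4, Pow(-186, 2)), Rational(-37188, 7949)) = Add(Mul(4, 34596), Rational(-37188, 7949)) = Add(138384, Rational(-37188, 7949)) = Rational(1099977228, 7949)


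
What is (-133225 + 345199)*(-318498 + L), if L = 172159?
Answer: -31020063186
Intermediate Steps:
(-133225 + 345199)*(-318498 + L) = (-133225 + 345199)*(-318498 + 172159) = 211974*(-146339) = -31020063186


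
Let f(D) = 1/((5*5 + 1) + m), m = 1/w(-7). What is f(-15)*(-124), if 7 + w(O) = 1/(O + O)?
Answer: -3069/640 ≈ -4.7953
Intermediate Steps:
w(O) = -7 + 1/(2*O) (w(O) = -7 + 1/(O + O) = -7 + 1/(2*O))
m = -14/99 (m = 1/(-7 + (½)/(-7)) = 1/(-7 + (½)*(-⅐)) = 1/(-7 - 1/14) = 1/(-99/14) = -14/99 ≈ -0.14141)
f(D) = 99/2560 (f(D) = 1/((5*5 + 1) - 14/99) = 1/((25 + 1) - 14/99) = 1/(26 - 14/99) = 1/(2560/99) = 99/2560)
f(-15)*(-124) = (99/2560)*(-124) = -3069/640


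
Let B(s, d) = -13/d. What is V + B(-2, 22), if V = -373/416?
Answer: -6807/4576 ≈ -1.4875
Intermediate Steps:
V = -373/416 (V = -373*1/416 = -373/416 ≈ -0.89664)
V + B(-2, 22) = -373/416 - 13/22 = -6807/4576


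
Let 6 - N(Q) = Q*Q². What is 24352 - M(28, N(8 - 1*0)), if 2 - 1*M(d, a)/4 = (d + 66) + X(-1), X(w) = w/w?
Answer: 24724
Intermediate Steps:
N(Q) = 6 - Q³ (N(Q) = 6 - Q*Q² = 6 - Q³)
X(w) = 1
M(d, a) = -260 - 4*d (M(d, a) = 8 - 4*((d + 66) + 1) = 8 - 4*((66 + d) + 1) = 8 - 4*(67 + d) = 8 + (-268 - 4*d) = -260 - 4*d)
24352 - M(28, N(8 - 1*0)) = 24352 - (-260 - 4*28) = 24352 - (-260 - 112) = 24352 - 1*(-372) = 24352 + 372 = 24724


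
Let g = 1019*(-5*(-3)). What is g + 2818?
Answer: 18103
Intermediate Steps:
g = 15285 (g = 1019*15 = 15285)
g + 2818 = 15285 + 2818 = 18103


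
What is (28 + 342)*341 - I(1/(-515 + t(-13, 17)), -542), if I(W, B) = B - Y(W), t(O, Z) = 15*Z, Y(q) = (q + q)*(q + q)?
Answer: 2141432801/16900 ≈ 1.2671e+5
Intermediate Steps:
Y(q) = 4*q² (Y(q) = (2*q)*(2*q) = 4*q²)
I(W, B) = B - 4*W²
(28 + 342)*341 - I(1/(-515 + t(-13, 17)), -542) = (28 + 342)*341 - (-542 - 4/(-515 + 15*17)²) = 370*341 - (-542 - 4/(-515 + 255)²) = 126170 - (-542 - 4*(1/(-260))²) = 126170 - (-542 - 4*(-1/260)²) = 126170 - (-542 - 4*1/67600) = 126170 - (-542 - 1/16900) = 126170 - 1*(-9159801/16900) = 126170 + 9159801/16900 = 2141432801/16900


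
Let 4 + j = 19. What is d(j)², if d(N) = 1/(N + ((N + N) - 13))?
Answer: 1/1024 ≈ 0.00097656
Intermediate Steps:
j = 15 (j = -4 + 19 = 15)
d(N) = 1/(-13 + 3*N) (d(N) = 1/(N + (2*N - 13)) = 1/(N + (-13 + 2*N)) = 1/(-13 + 3*N))
d(j)² = (1/(-13 + 3*15))² = (1/(-13 + 45))² = (1/32)² = 1/1024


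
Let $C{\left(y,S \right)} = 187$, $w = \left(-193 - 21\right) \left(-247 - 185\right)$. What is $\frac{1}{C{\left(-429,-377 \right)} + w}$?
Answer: $\frac{1}{92635} \approx 1.0795 \cdot 10^{-5}$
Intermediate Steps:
$w = 92448$ ($w = - 214 \left(-247 - 185\right) = \left(-214\right) \left(-432\right) = 92448$)
$\frac{1}{C{\left(-429,-377 \right)} + w} = \frac{1}{187 + 92448} = \frac{1}{92635}$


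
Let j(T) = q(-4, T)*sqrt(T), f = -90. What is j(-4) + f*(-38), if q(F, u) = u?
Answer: 3420 - 8*I ≈ 3420.0 - 8.0*I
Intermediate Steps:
j(T) = T**(3/2) (j(T) = T*sqrt(T) = T**(3/2))
j(-4) + f*(-38) = (-4)**(3/2) - 90*(-38) = -8*I + 3420 = 3420 - 8*I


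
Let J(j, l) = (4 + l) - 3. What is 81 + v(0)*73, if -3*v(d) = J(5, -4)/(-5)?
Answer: 332/5 ≈ 66.400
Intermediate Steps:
J(j, l) = 1 + l
v(d) = -⅕ (v(d) = -(1 - 4)/(3*(-5)) = -(-1)*(-1)/5 = -⅓*⅗ = -⅕)
81 + v(0)*73 = 81 - ⅕*73 = 81 - 73/5 = 332/5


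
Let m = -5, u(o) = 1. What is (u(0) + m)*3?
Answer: -12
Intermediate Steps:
(u(0) + m)*3 = (1 - 5)*3 = -4*3 = -12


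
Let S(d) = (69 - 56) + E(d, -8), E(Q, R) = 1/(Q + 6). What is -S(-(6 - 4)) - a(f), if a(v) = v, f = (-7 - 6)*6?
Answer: 259/4 ≈ 64.750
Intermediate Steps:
E(Q, R) = 1/(6 + Q)
f = -78 (f = -13*6 = -78)
S(d) = 13 + 1/(6 + d) (S(d) = (69 - 56) + 1/(6 + d) = 13 + 1/(6 + d))
-S(-(6 - 4)) - a(f) = -(79 + 13*(-(6 - 4)))/(6 - (6 - 4)) - 1*(-78) = -(79 + 13*(-1*2))/(6 - 1*2) + 78 = -(79 + 13*(-2))/(6 - 2) + 78 = -(79 - 26)/4 + 78 = -53/4 + 78 = 259/4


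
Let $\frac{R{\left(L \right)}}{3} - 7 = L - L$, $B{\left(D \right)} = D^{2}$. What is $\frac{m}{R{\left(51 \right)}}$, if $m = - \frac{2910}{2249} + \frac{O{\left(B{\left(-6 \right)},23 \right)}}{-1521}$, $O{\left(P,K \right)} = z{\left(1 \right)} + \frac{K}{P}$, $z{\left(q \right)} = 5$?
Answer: $- \frac{12292039}{198928548} \approx -0.061791$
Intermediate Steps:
$O{\left(P,K \right)} = 5 + \frac{K}{P}$
$m = - \frac{12292039}{9472788}$ ($m = - \frac{2910}{2249} + \frac{5 + \frac{23}{\left(-6\right)^{2}}}{-1521} = \left(-2910\right) \frac{1}{2249} + \left(5 + \frac{23}{36}\right) \left(- \frac{1}{1521}\right) = - \frac{2910}{2249} + \left(5 + 23 \cdot \frac{1}{36}\right) \left(- \frac{1}{1521}\right) = - \frac{2910}{2249} + \left(5 + \frac{23}{36}\right) \left(- \frac{1}{1521}\right) = - \frac{2910}{2249} + \frac{203}{36} \left(- \frac{1}{1521}\right) = - \frac{2910}{2249} - \frac{203}{54756} = - \frac{12292039}{9472788} \approx -1.2976$)
$R{\left(L \right)} = 21$ ($R{\left(L \right)} = 21 + 3 \left(L - L\right) = 21 + 3 \cdot 0 = 21 + 0 = 21$)
$\frac{m}{R{\left(51 \right)}} = - \frac{12292039}{9472788 \cdot 21} = \left(- \frac{12292039}{9472788}\right) \frac{1}{21} = - \frac{12292039}{198928548}$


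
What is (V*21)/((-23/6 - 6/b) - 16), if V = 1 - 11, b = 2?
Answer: 1260/137 ≈ 9.1971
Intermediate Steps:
V = -10
(V*21)/((-23/6 - 6/b) - 16) = (-10*21)/((-23/6 - 6/2) - 16) = -210/((-23*1/6 - 6*1/2) - 16) = -210/((-23/6 - 3) - 16) = -210/(-41/6 - 16) = -210/(-137/6) = -210*(-6/137) = 1260/137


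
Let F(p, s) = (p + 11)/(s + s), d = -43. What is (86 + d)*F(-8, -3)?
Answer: -43/2 ≈ -21.500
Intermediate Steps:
F(p, s) = (11 + p)/(2*s) (F(p, s) = (11 + p)/((2*s)) = (11 + p)*(1/(2*s)) = (11 + p)/(2*s))
(86 + d)*F(-8, -3) = (86 - 43)*((1/2)*(11 - 8)/(-3)) = 43*((1/2)*(-1/3)*3) = 43*(-1/2) = -43/2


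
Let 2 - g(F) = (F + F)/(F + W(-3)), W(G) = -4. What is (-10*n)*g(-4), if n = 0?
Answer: 0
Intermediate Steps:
g(F) = 2 - 2*F/(-4 + F) (g(F) = 2 - (F + F)/(F - 4) = 2 - 2*F/(-4 + F))
(-10*n)*g(-4) = (-10*0)*(-8/(-4 - 4)) = 0*(-8/(-8)) = 0*(-8*(-⅛)) = 0*1 = 0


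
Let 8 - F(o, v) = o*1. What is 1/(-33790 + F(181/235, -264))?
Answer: -235/7938951 ≈ -2.9601e-5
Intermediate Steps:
F(o, v) = 8 - o
1/(-33790 + F(181/235, -264)) = 1/(-33790 + (8 - 181/235)) = 1/(-33790 + 1699/235) = 1/(-7938951/235) = -235/7938951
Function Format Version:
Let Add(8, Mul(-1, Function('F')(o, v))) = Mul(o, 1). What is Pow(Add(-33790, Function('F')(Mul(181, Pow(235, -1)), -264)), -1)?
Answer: Rational(-235, 7938951) ≈ -2.9601e-5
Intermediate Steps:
Function('F')(o, v) = Add(8, Mul(-1, o)) (Function('F')(o, v) = Add(8, Mul(-1, Mul(o, 1))) = Add(8, Mul(-1, o)))
Pow(Add(-33790, Function('F')(Mul(181, Pow(235, -1)), -264)), -1) = Pow(Add(-33790, Add(8, Mul(-1, Mul(181, Pow(235, -1))))), -1) = Pow(Add(-33790, Add(8, Mul(-1, Mul(181, Rational(1, 235))))), -1) = Pow(Add(-33790, Add(8, Mul(-1, Rational(181, 235)))), -1) = Pow(Add(-33790, Add(8, Rational(-181, 235))), -1) = Pow(Add(-33790, Rational(1699, 235)), -1) = Pow(Rational(-7938951, 235), -1) = Rational(-235, 7938951)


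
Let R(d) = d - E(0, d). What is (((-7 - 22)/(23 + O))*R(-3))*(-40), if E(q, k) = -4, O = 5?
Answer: 290/7 ≈ 41.429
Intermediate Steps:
R(d) = 4 + d (R(d) = d - 1*(-4) = d + 4 = 4 + d)
(((-7 - 22)/(23 + O))*R(-3))*(-40) = (((-7 - 22)/(23 + 5))*(4 - 3))*(-40) = (-29/28*1)*(-40) = (-29*1/28*1)*(-40) = -29/28*1*(-40) = -29/28*(-40) = 290/7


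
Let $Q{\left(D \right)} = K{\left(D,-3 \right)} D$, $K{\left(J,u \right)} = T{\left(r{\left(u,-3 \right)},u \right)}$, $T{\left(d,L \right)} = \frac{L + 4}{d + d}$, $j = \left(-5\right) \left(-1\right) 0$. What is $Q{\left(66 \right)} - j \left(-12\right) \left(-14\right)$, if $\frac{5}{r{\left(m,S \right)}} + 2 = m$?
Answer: $-33$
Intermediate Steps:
$j = 0$ ($j = 5 \cdot 0 = 0$)
$r{\left(m,S \right)} = \frac{5}{-2 + m}$
$T{\left(d,L \right)} = \frac{4 + L}{2 d}$
$K{\left(J,u \right)} = \frac{\left(4 + u\right) \left(- \frac{2}{5} + \frac{u}{5}\right)}{2}$ ($K{\left(J,u \right)} = \frac{4 + u}{2 \frac{5}{-2 + u}} = \frac{\left(- \frac{2}{5} + \frac{u}{5}\right) \left(4 + u\right)}{2} = \frac{\left(4 + u\right) \left(- \frac{2}{5} + \frac{u}{5}\right)}{2}$)
$Q{\left(D \right)} = - \frac{D}{2}$ ($Q{\left(D \right)} = \frac{\left(-2 - 3\right) \left(4 - 3\right)}{10} D = \frac{1}{10} \left(-5\right) 1 D = - \frac{D}{2}$)
$Q{\left(66 \right)} - j \left(-12\right) \left(-14\right) = \left(- \frac{1}{2}\right) 66 - 0 \left(-12\right) \left(-14\right) = -33 - 0 \left(-14\right) = -33 - 0 = -33 + 0 = -33$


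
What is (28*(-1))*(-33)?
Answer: 924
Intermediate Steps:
(28*(-1))*(-33) = -28*(-33) = 924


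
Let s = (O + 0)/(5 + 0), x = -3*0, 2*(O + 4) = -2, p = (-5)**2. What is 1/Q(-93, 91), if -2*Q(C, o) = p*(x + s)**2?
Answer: -2/25 ≈ -0.080000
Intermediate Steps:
p = 25
O = -5 (O = -4 + (1/2)*(-2) = -4 - 1 = -5)
x = 0
s = -1 (s = (-5 + 0)/(5 + 0) = -5/5 = -5*1/5 = -1)
Q(C, o) = -25/2 (Q(C, o) = -25*(0 - 1)**2/2 = -25*(-1)**2/2 = -25/2)
1/Q(-93, 91) = 1/(-25/2) = -2/25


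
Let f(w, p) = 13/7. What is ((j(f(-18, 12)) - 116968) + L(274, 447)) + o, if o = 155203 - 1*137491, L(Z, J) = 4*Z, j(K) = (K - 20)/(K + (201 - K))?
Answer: -138111247/1407 ≈ -98160.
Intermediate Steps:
f(w, p) = 13/7 (f(w, p) = 13*(1/7) = 13/7)
j(K) = -20/201 + K/201 (j(K) = (-20 + K)/201 = (-20 + K)*(1/201) = -20/201 + K/201)
o = 17712 (o = 155203 - 137491 = 17712)
((j(f(-18, 12)) - 116968) + L(274, 447)) + o = (((-20/201 + (1/201)*(13/7)) - 116968) + 4*274) + 17712 = (((-20/201 + 13/1407) - 116968) + 1096) + 17712 = ((-127/1407 - 116968) + 1096) + 17712 = (-164574103/1407 + 1096) + 17712 = -163032031/1407 + 17712 = -138111247/1407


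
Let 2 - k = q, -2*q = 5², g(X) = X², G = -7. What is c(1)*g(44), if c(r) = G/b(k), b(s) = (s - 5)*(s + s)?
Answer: -27104/551 ≈ -49.191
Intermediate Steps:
q = -25/2 (q = -½*5² = -½*25 = -25/2 ≈ -12.500)
k = 29/2 (k = 2 - 1*(-25/2) = 2 + 25/2 = 29/2 ≈ 14.500)
b(s) = 2*s*(-5 + s) (b(s) = (-5 + s)*(2*s) = 2*s*(-5 + s))
c(r) = -14/551 (c(r) = -7*1/(29*(-5 + 29/2)) = -7/(2*(29/2)*(19/2)) = -7/551/2 = -7*2/551 = -14/551)
c(1)*g(44) = -14/551*44² = -14/551*1936 = -27104/551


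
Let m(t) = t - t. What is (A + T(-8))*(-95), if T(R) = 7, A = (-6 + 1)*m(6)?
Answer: -665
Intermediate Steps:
m(t) = 0
A = 0 (A = (-6 + 1)*0 = -5*0 = 0)
(A + T(-8))*(-95) = (0 + 7)*(-95) = 7*(-95) = -665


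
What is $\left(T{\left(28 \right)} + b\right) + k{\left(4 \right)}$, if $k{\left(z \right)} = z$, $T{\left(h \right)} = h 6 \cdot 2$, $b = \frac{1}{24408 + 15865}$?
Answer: $\frac{13692821}{40273} \approx 340.0$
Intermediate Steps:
$b = \frac{1}{40273} \approx 2.4831 \cdot 10^{-5}$
$T{\left(h \right)} = 12 h$ ($T{\left(h \right)} = 6 h 2 = 12 h$)
$\left(T{\left(28 \right)} + b\right) + k{\left(4 \right)} = \left(12 \cdot 28 + \frac{1}{40273}\right) + 4 = \left(336 + \frac{1}{40273}\right) + 4 = \frac{13531729}{40273} + 4 = \frac{13692821}{40273}$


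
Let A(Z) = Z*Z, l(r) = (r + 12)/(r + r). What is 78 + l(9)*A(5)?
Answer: 643/6 ≈ 107.17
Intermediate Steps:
l(r) = (12 + r)/(2*r) (l(r) = (12 + r)/((2*r)) = (12 + r)*(1/(2*r)) = (12 + r)/(2*r))
A(Z) = Z²
78 + l(9)*A(5) = 78 + ((½)*(12 + 9)/9)*5² = 78 + ((½)*(⅑)*21)*25 = 78 + (7/6)*25 = 78 + 175/6 = 643/6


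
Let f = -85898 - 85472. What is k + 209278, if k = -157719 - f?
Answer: 222929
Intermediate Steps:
f = -171370
k = 13651 (k = -157719 - 1*(-171370) = -157719 + 171370 = 13651)
k + 209278 = 13651 + 209278 = 222929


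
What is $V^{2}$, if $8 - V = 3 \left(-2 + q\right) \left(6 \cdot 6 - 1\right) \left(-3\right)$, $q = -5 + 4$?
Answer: $877969$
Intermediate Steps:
$q = -1$
$V = -937$ ($V = 8 - 3 \left(-2 - 1\right) \left(6 \cdot 6 - 1\right) \left(-3\right) = 8 - 3 \left(- 3 \left(36 - 1\right)\right) \left(-3\right) = 8 - 3 \left(\left(-3\right) 35\right) \left(-3\right) = 8 - 3 \left(-105\right) \left(-3\right) = 8 - \left(-315\right) \left(-3\right) = 8 - 945 = -937$)
$V^{2} = \left(-937\right)^{2} = 877969$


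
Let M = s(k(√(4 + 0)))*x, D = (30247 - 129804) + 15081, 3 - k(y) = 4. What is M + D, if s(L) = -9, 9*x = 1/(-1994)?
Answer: -168445143/1994 ≈ -84476.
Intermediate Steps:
x = -1/17946 (x = (⅑)/(-1994) = (⅑)*(-1/1994) = -1/17946 ≈ -5.5723e-5)
k(y) = -1 (k(y) = 3 - 1*4 = 3 - 4 = -1)
D = -84476 (D = -99557 + 15081 = -84476)
M = 1/1994 (M = -9*(-1/17946) = 1/1994 ≈ 0.00050150)
M + D = 1/1994 - 84476 = -168445143/1994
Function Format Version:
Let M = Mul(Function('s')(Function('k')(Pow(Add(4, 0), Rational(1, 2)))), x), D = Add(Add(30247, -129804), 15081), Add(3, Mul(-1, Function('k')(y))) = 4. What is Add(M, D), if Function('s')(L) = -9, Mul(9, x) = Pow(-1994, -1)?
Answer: Rational(-168445143, 1994) ≈ -84476.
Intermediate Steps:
x = Rational(-1, 17946) (x = Mul(Rational(1, 9), Pow(-1994, -1)) = Mul(Rational(1, 9), Rational(-1, 1994)) = Rational(-1, 17946) ≈ -5.5723e-5)
Function('k')(y) = -1 (Function('k')(y) = Add(3, Mul(-1, 4)) = Add(3, -4) = -1)
D = -84476 (D = Add(-99557, 15081) = -84476)
M = Rational(1, 1994) (M = Mul(-9, Rational(-1, 17946)) = Rational(1, 1994) ≈ 0.00050150)
Add(M, D) = Add(Rational(1, 1994), -84476) = Rational(-168445143, 1994)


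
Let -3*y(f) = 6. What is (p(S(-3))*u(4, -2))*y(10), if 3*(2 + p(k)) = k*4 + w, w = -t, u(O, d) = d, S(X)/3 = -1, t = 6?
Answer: -32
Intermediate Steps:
S(X) = -3 (S(X) = 3*(-1) = -3)
y(f) = -2 (y(f) = -⅓*6 = -2)
w = -6 (w = -1*6 = -6)
p(k) = -4 + 4*k/3 (p(k) = -2 + (k*4 - 6)/3 = -2 + (4*k - 6)/3 = -2 + (-6 + 4*k)/3 = -2 + (-2 + 4*k/3) = -4 + 4*k/3)
(p(S(-3))*u(4, -2))*y(10) = ((-4 + (4/3)*(-3))*(-2))*(-2) = ((-4 - 4)*(-2))*(-2) = -8*(-2)*(-2) = 16*(-2) = -32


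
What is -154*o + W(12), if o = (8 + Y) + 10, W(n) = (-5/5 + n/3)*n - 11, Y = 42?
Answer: -9215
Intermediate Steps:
W(n) = -11 + n*(-1 + n/3) (W(n) = (-5*⅕ + n*(⅓))*n - 11 = (-1 + n/3)*n - 11 = n*(-1 + n/3) - 11 = -11 + n*(-1 + n/3))
o = 60 (o = (8 + 42) + 10 = 50 + 10 = 60)
-154*o + W(12) = -154*60 + (-11 - 1*12 + (⅓)*12²) = -9240 + (-11 - 12 + (⅓)*144) = -9240 + (-11 - 12 + 48) = -9240 + 25 = -9215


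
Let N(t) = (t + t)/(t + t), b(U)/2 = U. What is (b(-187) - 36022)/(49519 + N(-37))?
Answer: -9099/12380 ≈ -0.73498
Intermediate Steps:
b(U) = 2*U
N(t) = 1 (N(t) = (2*t)/((2*t)) = (2*t)*(1/(2*t)) = 1)
(b(-187) - 36022)/(49519 + N(-37)) = (2*(-187) - 36022)/(49519 + 1) = (-374 - 36022)/49520 = -36396*1/49520 = -9099/12380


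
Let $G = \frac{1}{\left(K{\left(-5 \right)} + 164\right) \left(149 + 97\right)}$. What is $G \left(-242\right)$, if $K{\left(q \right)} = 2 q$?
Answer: $- \frac{11}{1722} \approx -0.0063879$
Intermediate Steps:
$G = \frac{1}{37884}$ ($G = \frac{1}{\left(2 \left(-5\right) + 164\right) \left(149 + 97\right)} = \frac{1}{\left(-10 + 164\right) 246} = \frac{1}{154 \cdot 246} = \frac{1}{37884} \approx 2.6396 \cdot 10^{-5}$)
$G \left(-242\right) = \frac{1}{37884} \left(-242\right) = - \frac{11}{1722}$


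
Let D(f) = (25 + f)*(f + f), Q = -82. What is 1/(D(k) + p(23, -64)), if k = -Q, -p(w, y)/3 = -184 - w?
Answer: 1/18169 ≈ 5.5039e-5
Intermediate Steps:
p(w, y) = 552 + 3*w (p(w, y) = -3*(-184 - w) = 552 + 3*w)
k = 82 (k = -1*(-82) = 82)
D(f) = 2*f*(25 + f) (D(f) = (25 + f)*(2*f) = 2*f*(25 + f))
1/(D(k) + p(23, -64)) = 1/(2*82*(25 + 82) + (552 + 3*23)) = 1/(2*82*107 + (552 + 69)) = 1/(17548 + 621) = 1/18169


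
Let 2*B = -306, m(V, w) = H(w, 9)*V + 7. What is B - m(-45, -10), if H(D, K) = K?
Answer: 245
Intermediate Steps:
m(V, w) = 7 + 9*V (m(V, w) = 9*V + 7 = 7 + 9*V)
B = -153 (B = (½)*(-306) = -153)
B - m(-45, -10) = -153 - (7 + 9*(-45)) = -153 - (7 - 405) = -153 - 1*(-398) = -153 + 398 = 245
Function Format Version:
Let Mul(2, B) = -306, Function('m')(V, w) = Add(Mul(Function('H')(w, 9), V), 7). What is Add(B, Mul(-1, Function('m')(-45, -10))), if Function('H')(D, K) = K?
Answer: 245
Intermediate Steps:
Function('m')(V, w) = Add(7, Mul(9, V)) (Function('m')(V, w) = Add(Mul(9, V), 7) = Add(7, Mul(9, V)))
B = -153 (B = Mul(Rational(1, 2), -306) = -153)
Add(B, Mul(-1, Function('m')(-45, -10))) = Add(-153, Mul(-1, Add(7, Mul(9, -45)))) = Add(-153, Mul(-1, Add(7, -405))) = Add(-153, Mul(-1, -398)) = Add(-153, 398) = 245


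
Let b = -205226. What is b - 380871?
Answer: -586097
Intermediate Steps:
b - 380871 = -205226 - 380871 = -586097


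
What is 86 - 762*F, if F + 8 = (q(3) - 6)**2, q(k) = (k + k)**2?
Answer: -679618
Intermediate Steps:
q(k) = 4*k**2 (q(k) = (2*k)**2 = 4*k**2)
F = 892 (F = -8 + (4*3**2 - 6)**2 = -8 + (4*9 - 6)**2 = -8 + (36 - 6)**2 = -8 + 30**2 = -8 + 900 = 892)
86 - 762*F = 86 - 762*892 = 86 - 679704 = -679618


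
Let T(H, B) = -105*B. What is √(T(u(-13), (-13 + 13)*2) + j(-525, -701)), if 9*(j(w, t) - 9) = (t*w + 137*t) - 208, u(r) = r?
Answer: √271861/3 ≈ 173.80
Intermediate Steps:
j(w, t) = -127/9 + 137*t/9 + t*w/9 (j(w, t) = 9 + ((t*w + 137*t) - 208)/9 = 9 + ((137*t + t*w) - 208)/9 = 9 + (-208 + 137*t + t*w)/9 = 9 + (-208/9 + 137*t/9 + t*w/9) = -127/9 + 137*t/9 + t*w/9)
√(T(u(-13), (-13 + 13)*2) + j(-525, -701)) = √(-105*(-13 + 13)*2 + (-127/9 + (137/9)*(-701) + (⅑)*(-701)*(-525))) = √(-0*2 + (-127/9 - 96037/9 + 122675/3)) = √(-105*0 + 271861/9) = √(0 + 271861/9) = √(271861/9) = √271861/3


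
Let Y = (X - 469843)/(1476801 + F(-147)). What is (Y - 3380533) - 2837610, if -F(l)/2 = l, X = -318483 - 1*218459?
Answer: -612319262758/98473 ≈ -6.2181e+6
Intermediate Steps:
X = -536942 (X = -318483 - 218459 = -536942)
F(l) = -2*l
Y = -67119/98473 (Y = (-536942 - 469843)/(1476801 - 2*(-147)) = -1006785/(1476801 + 294) = -1006785/1477095 = -1006785*1/1477095 = -67119/98473 ≈ -0.68160)
(Y - 3380533) - 2837610 = (-67119/98473 - 3380533) - 2837610 = -332891293228/98473 - 2837610 = -612319262758/98473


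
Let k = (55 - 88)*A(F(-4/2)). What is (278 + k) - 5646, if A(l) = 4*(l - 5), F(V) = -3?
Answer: -4312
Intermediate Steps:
A(l) = -20 + 4*l (A(l) = 4*(-5 + l) = -20 + 4*l)
k = 1056 (k = (55 - 88)*(-20 + 4*(-3)) = -33*(-20 - 12) = -33*(-32) = 1056)
(278 + k) - 5646 = (278 + 1056) - 5646 = 1334 - 5646 = -4312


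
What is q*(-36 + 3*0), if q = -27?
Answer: 972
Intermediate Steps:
q*(-36 + 3*0) = -27*(-36 + 3*0) = -27*(-36 + 0) = -27*(-36) = 972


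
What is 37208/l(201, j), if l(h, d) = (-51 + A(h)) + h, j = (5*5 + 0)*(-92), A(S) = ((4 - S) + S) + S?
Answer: 37208/355 ≈ 104.81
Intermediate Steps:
A(S) = 4 + S
j = -2300 (j = (25 + 0)*(-92) = 25*(-92) = -2300)
l(h, d) = -47 + 2*h (l(h, d) = (-51 + (4 + h)) + h = (-47 + h) + h = -47 + 2*h)
37208/l(201, j) = 37208/(-47 + 2*201) = 37208/(-47 + 402) = 37208/355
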